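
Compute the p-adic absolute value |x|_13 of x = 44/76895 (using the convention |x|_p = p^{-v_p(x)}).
|44/76895|_13 = 2197

Step 1 — compute v_13(x) by factoring powers of 13 out of the numerator and denominator: v_13(44/76895) = -3. Step 2 — apply |x|_p = p^{-v_p(x)} = 13^{3} = 2197.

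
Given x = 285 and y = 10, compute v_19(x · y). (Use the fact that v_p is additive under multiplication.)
v_19(2850) = 1

v_p(x) = 1 (factor: 285 = 19^1 · 15); v_p(y) = 0 (factor: 10 = 19^0 · 10). Additivity: v_p(xy) = v_p(x) + v_p(y) = 1 + 0 = 1. (Direct check: xy = 2850 = 19^1 · (150).)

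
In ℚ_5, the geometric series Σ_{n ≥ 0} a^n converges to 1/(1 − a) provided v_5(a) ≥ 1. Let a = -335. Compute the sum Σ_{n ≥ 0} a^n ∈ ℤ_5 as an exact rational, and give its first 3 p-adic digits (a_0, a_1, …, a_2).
Σ a^n = 1/(1 − a) = 1/336;  first 3 digits = (1, 3, 0)

v_5(a) = 1 ≥ 1, so the series converges in ℤ_5 to 1/(1 − a) = 1/(1 − (-335)) = 1/336. Expand this rational in ℤ_5: compute digits iteratively via d_i = x_i mod 5, x_{i+1} = (x_i − d_i)/5. The first 3 digits are (1, 3, 0).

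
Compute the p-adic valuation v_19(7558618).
v_19(7558618) = 4

v_19(n) is the largest exponent k such that 19^k divides n. Factor out: 7558618 = 19^4 · 58. (Sign doesn't affect v_p.) So v_19(7558618) = 4.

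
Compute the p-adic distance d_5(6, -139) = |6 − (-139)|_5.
d_5(6, -139) = 1/5

Step 1 — x − y = 6 − (-139) = 145. Step 2 — v_5(145) = 1 (factor: 145 = (5^1 · 29); the sign does not affect v_p). Step 3 — |x − y|_5 = 5^{-1} = 1/5.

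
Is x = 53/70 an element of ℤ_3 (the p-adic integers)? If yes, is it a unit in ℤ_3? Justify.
x ∈ ℤ_3^× (unit); v_3(x) = 0

ℤ_3 = {x ∈ ℚ_3 : v_3(x) ≥ 0} and ℤ_3^× = {x ∈ ℤ_3 : v_3(x) = 0}. Here v_3(53/70) = v_3(num) − v_3(den) = 0; compare against these criteria.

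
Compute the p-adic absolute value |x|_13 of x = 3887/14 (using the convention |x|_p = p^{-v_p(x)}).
|3887/14|_13 = 1/169

Step 1 — compute v_13(x) by factoring powers of 13 out of the numerator and denominator: v_13(3887/14) = 2. Step 2 — apply |x|_p = p^{-v_p(x)} = 13^{-2} = 1/169.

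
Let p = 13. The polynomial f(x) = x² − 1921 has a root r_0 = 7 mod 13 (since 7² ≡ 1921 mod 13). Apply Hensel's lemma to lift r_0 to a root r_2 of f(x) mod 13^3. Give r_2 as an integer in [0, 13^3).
r_2 = 1541 (mod 2197)

Hensel's recurrence: r_{i+1} = r_i − f(r_i)·(f′(r_i))^{-1} mod 13^{i+2}, with f′(x) = 2x. Iterate:
  r_0 = 7 (mod 13)
  r_1 = 20 (mod 169)
  r_2 = 1541 (mod 2197)
Final: r_2 = 1541, and one checks f(r_2) ≡ 0 mod 13^3.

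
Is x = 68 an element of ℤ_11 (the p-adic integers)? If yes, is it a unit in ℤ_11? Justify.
x ∈ ℤ_11^× (unit); v_11(x) = 0

ℤ_11 = {x ∈ ℚ_11 : v_11(x) ≥ 0} and ℤ_11^× = {x ∈ ℤ_11 : v_11(x) = 0}. Here v_11(68) = v_11(num) − v_11(den) = 0; compare against these criteria.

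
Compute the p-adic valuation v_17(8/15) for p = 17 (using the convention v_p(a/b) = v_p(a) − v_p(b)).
v_17(8/15) = 0

Factor powers of 17 from the numerator and denominator of the reduced fraction: 8 = 17^0 · 8 and 15 = 17^0 · 15. Apply v_p(a/b) = v_p(a) − v_p(b): v_17(8/15) = 0 − 0 = 0.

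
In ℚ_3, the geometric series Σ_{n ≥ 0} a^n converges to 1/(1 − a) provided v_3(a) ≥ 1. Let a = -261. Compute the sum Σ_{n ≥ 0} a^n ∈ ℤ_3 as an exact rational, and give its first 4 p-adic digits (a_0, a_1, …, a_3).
Σ a^n = 1/(1 − a) = 1/262;  first 4 digits = (1, 0, 1, 2)

v_3(a) = 2 ≥ 1, so the series converges in ℤ_3 to 1/(1 − a) = 1/(1 − (-261)) = 1/262. Expand this rational in ℤ_3: compute digits iteratively via d_i = x_i mod 3, x_{i+1} = (x_i − d_i)/3. The first 4 digits are (1, 0, 1, 2).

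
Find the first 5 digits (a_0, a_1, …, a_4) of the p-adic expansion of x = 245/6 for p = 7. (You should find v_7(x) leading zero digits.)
(a_0, …, a_4) = (0, 0, 2, 1, 1)

v_7(245/6) = 2, so a_0 = ... = a_1 = 0. Factor out: x = 7^2 · u with u = 5/6 a unit in ℤ_7. Expand u iteratively via a_{v+i} = u_i mod 7, u_{i+1} = (u_i − a_{v+i})/7:
  u_0 = 5/6;  a_2 = 2;  u_1 = (u_0 − 2)/7 = -1/6
  u_1 = -1/6;  a_3 = 1;  u_2 = (u_1 − 1)/7 = -1/6
  u_2 = -1/6;  a_4 = 1;  u_3 = (u_2 − 1)/7 = -1/6
Digits: (0, 0, 2, 1, 1).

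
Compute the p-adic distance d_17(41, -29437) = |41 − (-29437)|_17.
d_17(41, -29437) = 1/4913

Step 1 — x − y = 41 − (-29437) = 29478. Step 2 — v_17(29478) = 3 (factor: 29478 = (17^3 · 6); the sign does not affect v_p). Step 3 — |x − y|_17 = 17^{-3} = 1/4913.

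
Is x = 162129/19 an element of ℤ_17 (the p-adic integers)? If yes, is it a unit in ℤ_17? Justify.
x ∈ ℤ_17 but not a unit; v_17(x) = 3 > 0

ℤ_17 = {x ∈ ℚ_17 : v_17(x) ≥ 0} and ℤ_17^× = {x ∈ ℤ_17 : v_17(x) = 0}. Here v_17(162129/19) = v_17(num) − v_17(den) = 3; compare against these criteria.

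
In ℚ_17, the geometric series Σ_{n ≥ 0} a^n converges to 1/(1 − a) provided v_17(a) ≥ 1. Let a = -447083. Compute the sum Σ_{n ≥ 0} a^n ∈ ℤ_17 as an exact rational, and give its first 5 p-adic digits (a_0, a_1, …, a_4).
Σ a^n = 1/(1 − a) = 1/447084;  first 5 digits = (1, 0, 0, 11, 11)

v_17(a) = 3 ≥ 1, so the series converges in ℤ_17 to 1/(1 − a) = 1/(1 − (-447083)) = 1/447084. Expand this rational in ℤ_17: compute digits iteratively via d_i = x_i mod 17, x_{i+1} = (x_i − d_i)/17. The first 5 digits are (1, 0, 0, 11, 11).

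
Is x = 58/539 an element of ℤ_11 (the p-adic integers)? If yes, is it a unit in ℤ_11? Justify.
x ∉ ℤ_11 (v_11(x) = -1 < 0)

ℤ_11 = {x ∈ ℚ_11 : v_11(x) ≥ 0} and ℤ_11^× = {x ∈ ℤ_11 : v_11(x) = 0}. Here v_11(58/539) = v_11(num) − v_11(den) = -1; compare against these criteria.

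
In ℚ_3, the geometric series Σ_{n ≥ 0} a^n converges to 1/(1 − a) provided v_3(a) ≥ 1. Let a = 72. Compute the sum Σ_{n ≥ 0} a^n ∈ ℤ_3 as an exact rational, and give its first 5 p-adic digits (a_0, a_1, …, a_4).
Σ a^n = 1/(1 − a) = -1/71;  first 5 digits = (1, 0, 2, 2, 1)

v_3(a) = 2 ≥ 1, so the series converges in ℤ_3 to 1/(1 − a) = 1/(1 − 72) = -1/71. Expand this rational in ℤ_3: compute digits iteratively via d_i = x_i mod 3, x_{i+1} = (x_i − d_i)/3. The first 5 digits are (1, 0, 2, 2, 1).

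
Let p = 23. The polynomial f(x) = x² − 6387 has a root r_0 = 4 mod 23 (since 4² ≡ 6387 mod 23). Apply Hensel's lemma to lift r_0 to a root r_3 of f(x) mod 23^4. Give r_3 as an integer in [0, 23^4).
r_3 = 15414 (mod 279841)

Hensel's recurrence: r_{i+1} = r_i − f(r_i)·(f′(r_i))^{-1} mod 23^{i+2}, with f′(x) = 2x. Iterate:
  r_0 = 4 (mod 23)
  r_1 = 73 (mod 529)
  r_2 = 3247 (mod 12167)
  r_3 = 15414 (mod 279841)
Final: r_3 = 15414, and one checks f(r_3) ≡ 0 mod 23^4.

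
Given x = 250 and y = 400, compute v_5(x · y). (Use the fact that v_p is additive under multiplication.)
v_5(100000) = 5

v_p(x) = 3 (factor: 250 = 5^3 · 2); v_p(y) = 2 (factor: 400 = 5^2 · 16). Additivity: v_p(xy) = v_p(x) + v_p(y) = 3 + 2 = 5. (Direct check: xy = 100000 = 5^5 · (32).)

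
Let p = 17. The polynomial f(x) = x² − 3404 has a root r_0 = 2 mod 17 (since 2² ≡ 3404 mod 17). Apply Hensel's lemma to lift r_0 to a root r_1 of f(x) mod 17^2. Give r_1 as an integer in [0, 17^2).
r_1 = 274 (mod 289)

Hensel's recurrence: r_{i+1} = r_i − f(r_i)·(f′(r_i))^{-1} mod 17^{i+2}, with f′(x) = 2x. Iterate:
  r_0 = 2 (mod 17)
  r_1 = 274 (mod 289)
Final: r_1 = 274, and one checks f(r_1) ≡ 0 mod 17^2.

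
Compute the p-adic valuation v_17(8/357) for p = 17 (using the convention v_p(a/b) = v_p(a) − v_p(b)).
v_17(8/357) = -1

Factor powers of 17 from the numerator and denominator of the reduced fraction: 8 = 17^0 · 8 and 357 = 17^1 · 21. Apply v_p(a/b) = v_p(a) − v_p(b): v_17(8/357) = 0 − 1 = -1.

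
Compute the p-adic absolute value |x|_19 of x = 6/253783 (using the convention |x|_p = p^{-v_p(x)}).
|6/253783|_19 = 6859

Step 1 — compute v_19(x) by factoring powers of 19 out of the numerator and denominator: v_19(6/253783) = -3. Step 2 — apply |x|_p = p^{-v_p(x)} = 19^{3} = 6859.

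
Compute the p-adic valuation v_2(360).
v_2(360) = 3

v_2(n) is the largest exponent k such that 2^k divides n. Factor out: 360 = 2^3 · 45. (Sign doesn't affect v_p.) So v_2(360) = 3.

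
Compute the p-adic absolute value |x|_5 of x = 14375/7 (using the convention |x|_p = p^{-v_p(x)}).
|14375/7|_5 = 1/625

Step 1 — compute v_5(x) by factoring powers of 5 out of the numerator and denominator: v_5(14375/7) = 4. Step 2 — apply |x|_p = p^{-v_p(x)} = 5^{-4} = 1/625.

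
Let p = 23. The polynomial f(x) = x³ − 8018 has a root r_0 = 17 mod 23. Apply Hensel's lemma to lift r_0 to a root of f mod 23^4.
r_3 = 130312 (mod 279841)

Hensel: r_{i+1} = r_i − f(r_i)/f′(r_i) mod 23^{i+2}, where f′(x) = 3x². Iterate:
  r_0 = 17 (mod 23)
  r_1 = 178 (mod 529)
  r_2 = 8642 (mod 12167)
  r_3 = 130312 (mod 279841)
Final: r = 130312 with f(r) ≡ 0 mod 23^4.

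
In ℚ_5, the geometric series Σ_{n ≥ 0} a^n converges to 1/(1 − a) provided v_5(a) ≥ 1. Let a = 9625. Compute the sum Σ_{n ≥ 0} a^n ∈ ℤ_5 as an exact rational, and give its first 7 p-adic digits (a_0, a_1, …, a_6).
Σ a^n = 1/(1 − a) = -1/9624;  first 7 digits = (1, 0, 0, 2, 0, 3, 4)

v_5(a) = 3 ≥ 1, so the series converges in ℤ_5 to 1/(1 − a) = 1/(1 − 9625) = -1/9624. Expand this rational in ℤ_5: compute digits iteratively via d_i = x_i mod 5, x_{i+1} = (x_i − d_i)/5. The first 7 digits are (1, 0, 0, 2, 0, 3, 4).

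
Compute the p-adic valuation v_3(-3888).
v_3(-3888) = 5

v_3(n) is the largest exponent k such that 3^k divides n. Factor out: -3888 = -3^5 · 16. (Sign doesn't affect v_p.) So v_3(-3888) = 5.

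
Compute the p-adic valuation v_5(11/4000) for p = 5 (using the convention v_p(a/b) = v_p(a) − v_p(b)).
v_5(11/4000) = -3

Factor powers of 5 from the numerator and denominator of the reduced fraction: 11 = 5^0 · 11 and 4000 = 5^3 · 32. Apply v_p(a/b) = v_p(a) − v_p(b): v_5(11/4000) = 0 − 3 = -3.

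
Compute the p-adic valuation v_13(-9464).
v_13(-9464) = 2

v_13(n) is the largest exponent k such that 13^k divides n. Factor out: -9464 = -13^2 · 56. (Sign doesn't affect v_p.) So v_13(-9464) = 2.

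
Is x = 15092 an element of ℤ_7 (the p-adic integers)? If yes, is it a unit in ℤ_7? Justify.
x ∈ ℤ_7 but not a unit; v_7(x) = 3 > 0

ℤ_7 = {x ∈ ℚ_7 : v_7(x) ≥ 0} and ℤ_7^× = {x ∈ ℤ_7 : v_7(x) = 0}. Here v_7(15092) = v_7(num) − v_7(den) = 3; compare against these criteria.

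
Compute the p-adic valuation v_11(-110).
v_11(-110) = 1

v_11(n) is the largest exponent k such that 11^k divides n. Factor out: -110 = -11^1 · 10. (Sign doesn't affect v_p.) So v_11(-110) = 1.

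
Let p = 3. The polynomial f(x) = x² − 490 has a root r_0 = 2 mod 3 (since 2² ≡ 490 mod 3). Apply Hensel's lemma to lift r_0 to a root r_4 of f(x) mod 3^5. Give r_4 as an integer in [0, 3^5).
r_4 = 2 (mod 243)

Hensel's recurrence: r_{i+1} = r_i − f(r_i)·(f′(r_i))^{-1} mod 3^{i+2}, with f′(x) = 2x. Iterate:
  r_0 = 2 (mod 3)
  r_1 = 2 (mod 9)
  r_2 = 2 (mod 27)
  r_3 = 2 (mod 81)
  r_4 = 2 (mod 243)
Final: r_4 = 2, and one checks f(r_4) ≡ 0 mod 3^5.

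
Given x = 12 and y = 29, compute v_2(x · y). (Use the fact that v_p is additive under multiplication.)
v_2(348) = 2

v_p(x) = 2 (factor: 12 = 2^2 · 3); v_p(y) = 0 (factor: 29 = 2^0 · 29). Additivity: v_p(xy) = v_p(x) + v_p(y) = 2 + 0 = 2. (Direct check: xy = 348 = 2^2 · (87).)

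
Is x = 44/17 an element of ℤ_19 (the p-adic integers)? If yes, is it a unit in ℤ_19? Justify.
x ∈ ℤ_19^× (unit); v_19(x) = 0

ℤ_19 = {x ∈ ℚ_19 : v_19(x) ≥ 0} and ℤ_19^× = {x ∈ ℤ_19 : v_19(x) = 0}. Here v_19(44/17) = v_19(num) − v_19(den) = 0; compare against these criteria.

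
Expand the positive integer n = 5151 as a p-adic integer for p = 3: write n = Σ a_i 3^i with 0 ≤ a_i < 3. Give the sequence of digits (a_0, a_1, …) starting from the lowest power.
(a_0, a_1, …) = (0, 1, 2, 1, 0, 0, 1, 2)

Repeated division by 3 gives the digits low-to-high: 5151 = 1·3^1 + 2·3^2 + 1·3^3 + 1·3^6 + 2·3^7. Digit sequence: (0, 1, 2, 1, 0, 0, 1, 2).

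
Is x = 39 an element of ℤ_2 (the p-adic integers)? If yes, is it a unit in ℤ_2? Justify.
x ∈ ℤ_2^× (unit); v_2(x) = 0

ℤ_2 = {x ∈ ℚ_2 : v_2(x) ≥ 0} and ℤ_2^× = {x ∈ ℤ_2 : v_2(x) = 0}. Here v_2(39) = v_2(num) − v_2(den) = 0; compare against these criteria.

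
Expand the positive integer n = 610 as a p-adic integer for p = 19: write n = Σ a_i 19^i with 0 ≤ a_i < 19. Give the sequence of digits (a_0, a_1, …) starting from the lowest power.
(a_0, a_1, …) = (2, 13, 1)

Repeated division by 19 gives the digits low-to-high: 610 = 2 + 13·19^1 + 1·19^2. Digit sequence: (2, 13, 1).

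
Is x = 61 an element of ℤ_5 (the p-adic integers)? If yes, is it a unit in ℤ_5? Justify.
x ∈ ℤ_5^× (unit); v_5(x) = 0

ℤ_5 = {x ∈ ℚ_5 : v_5(x) ≥ 0} and ℤ_5^× = {x ∈ ℤ_5 : v_5(x) = 0}. Here v_5(61) = v_5(num) − v_5(den) = 0; compare against these criteria.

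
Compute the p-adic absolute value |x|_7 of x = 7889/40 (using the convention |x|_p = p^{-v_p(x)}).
|7889/40|_7 = 1/343

Step 1 — compute v_7(x) by factoring powers of 7 out of the numerator and denominator: v_7(7889/40) = 3. Step 2 — apply |x|_p = p^{-v_p(x)} = 7^{-3} = 1/343.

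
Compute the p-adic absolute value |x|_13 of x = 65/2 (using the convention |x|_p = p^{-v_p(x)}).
|65/2|_13 = 1/13

Step 1 — compute v_13(x) by factoring powers of 13 out of the numerator and denominator: v_13(65/2) = 1. Step 2 — apply |x|_p = p^{-v_p(x)} = 13^{-1} = 1/13.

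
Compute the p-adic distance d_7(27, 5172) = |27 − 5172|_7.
d_7(27, 5172) = 1/343

Step 1 — x − y = 27 − 5172 = -5145. Step 2 — v_7(-5145) = 3 (factor: -5145 = −(7^3 · 15); the sign does not affect v_p). Step 3 — |x − y|_7 = 7^{-3} = 1/343.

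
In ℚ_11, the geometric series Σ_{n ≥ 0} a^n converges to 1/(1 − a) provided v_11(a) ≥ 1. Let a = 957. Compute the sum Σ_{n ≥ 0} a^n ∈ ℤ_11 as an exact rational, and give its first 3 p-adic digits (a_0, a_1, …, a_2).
Σ a^n = 1/(1 − a) = -1/956;  first 3 digits = (1, 10, 8)

v_11(a) = 1 ≥ 1, so the series converges in ℤ_11 to 1/(1 − a) = 1/(1 − 957) = -1/956. Expand this rational in ℤ_11: compute digits iteratively via d_i = x_i mod 11, x_{i+1} = (x_i − d_i)/11. The first 3 digits are (1, 10, 8).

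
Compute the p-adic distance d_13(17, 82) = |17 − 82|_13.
d_13(17, 82) = 1/13

Step 1 — x − y = 17 − 82 = -65. Step 2 — v_13(-65) = 1 (factor: -65 = −(13^1 · 5); the sign does not affect v_p). Step 3 — |x − y|_13 = 13^{-1} = 1/13.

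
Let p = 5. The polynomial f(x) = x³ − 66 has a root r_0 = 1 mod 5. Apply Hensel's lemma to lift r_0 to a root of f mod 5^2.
r_1 = 6 (mod 25)

Hensel: r_{i+1} = r_i − f(r_i)/f′(r_i) mod 5^{i+2}, where f′(x) = 3x². Iterate:
  r_0 = 1 (mod 5)
  r_1 = 6 (mod 25)
Final: r = 6 with f(r) ≡ 0 mod 5^2.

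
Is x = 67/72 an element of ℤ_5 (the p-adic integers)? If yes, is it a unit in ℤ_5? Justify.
x ∈ ℤ_5^× (unit); v_5(x) = 0

ℤ_5 = {x ∈ ℚ_5 : v_5(x) ≥ 0} and ℤ_5^× = {x ∈ ℤ_5 : v_5(x) = 0}. Here v_5(67/72) = v_5(num) − v_5(den) = 0; compare against these criteria.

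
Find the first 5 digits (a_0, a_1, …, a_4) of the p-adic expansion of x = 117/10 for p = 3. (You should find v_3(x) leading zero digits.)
(a_0, …, a_4) = (0, 0, 1, 1, 0)

v_3(117/10) = 2, so a_0 = ... = a_1 = 0. Factor out: x = 3^2 · u with u = 13/10 a unit in ℤ_3. Expand u iteratively via a_{v+i} = u_i mod 3, u_{i+1} = (u_i − a_{v+i})/3:
  u_0 = 13/10;  a_2 = 1;  u_1 = (u_0 − 1)/3 = 1/10
  u_1 = 1/10;  a_3 = 1;  u_2 = (u_1 − 1)/3 = -3/10
  u_2 = -3/10;  a_4 = 0;  u_3 = (u_2 − 0)/3 = -1/10
Digits: (0, 0, 1, 1, 0).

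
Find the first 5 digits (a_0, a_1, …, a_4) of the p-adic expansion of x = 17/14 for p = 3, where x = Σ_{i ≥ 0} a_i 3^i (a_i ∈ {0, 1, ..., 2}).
(a_0, …, a_4) = (1, 2, 0, 0, 1)

v_3(17/14) = 0 (numerator and denominator both coprime to 3), so x ∈ ℤ_3^×. Compute digits iteratively via a_i = x_i mod 3, x_{i+1} = (x_i − a_i)/3, with x_0 = x:
  x_0 = 17/14;  a_0 = 1;  x_1 = (x_0 − 1)/3 = 1/14
  x_1 = 1/14;  a_1 = 2;  x_2 = (x_1 − 2)/3 = -9/14
  x_2 = -9/14;  a_2 = 0;  x_3 = (x_2 − 0)/3 = -3/14
  x_3 = -3/14;  a_3 = 0;  x_4 = (x_3 − 0)/3 = -1/14
  x_4 = -1/14;  a_4 = 1;  x_5 = (x_4 − 1)/3 = -5/14
Digits: (1, 2, 0, 0, 1).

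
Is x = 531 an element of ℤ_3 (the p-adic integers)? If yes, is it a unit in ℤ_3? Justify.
x ∈ ℤ_3 but not a unit; v_3(x) = 2 > 0

ℤ_3 = {x ∈ ℚ_3 : v_3(x) ≥ 0} and ℤ_3^× = {x ∈ ℤ_3 : v_3(x) = 0}. Here v_3(531) = v_3(num) − v_3(den) = 2; compare against these criteria.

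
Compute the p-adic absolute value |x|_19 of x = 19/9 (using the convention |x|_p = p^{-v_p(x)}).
|19/9|_19 = 1/19

Step 1 — compute v_19(x) by factoring powers of 19 out of the numerator and denominator: v_19(19/9) = 1. Step 2 — apply |x|_p = p^{-v_p(x)} = 19^{-1} = 1/19.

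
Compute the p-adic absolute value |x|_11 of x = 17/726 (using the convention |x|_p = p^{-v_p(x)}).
|17/726|_11 = 121

Step 1 — compute v_11(x) by factoring powers of 11 out of the numerator and denominator: v_11(17/726) = -2. Step 2 — apply |x|_p = p^{-v_p(x)} = 11^{2} = 121.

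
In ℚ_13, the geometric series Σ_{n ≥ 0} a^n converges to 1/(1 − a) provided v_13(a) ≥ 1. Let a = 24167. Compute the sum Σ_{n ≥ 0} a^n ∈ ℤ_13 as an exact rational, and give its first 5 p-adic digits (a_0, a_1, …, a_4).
Σ a^n = 1/(1 − a) = -1/24166;  first 5 digits = (1, 0, 0, 11, 0)

v_13(a) = 3 ≥ 1, so the series converges in ℤ_13 to 1/(1 − a) = 1/(1 − 24167) = -1/24166. Expand this rational in ℤ_13: compute digits iteratively via d_i = x_i mod 13, x_{i+1} = (x_i − d_i)/13. The first 5 digits are (1, 0, 0, 11, 0).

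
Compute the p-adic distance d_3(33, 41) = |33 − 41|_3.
d_3(33, 41) = 1

Step 1 — x − y = 33 − 41 = -8. Step 2 — v_3(-8) = 0 (factor: -8 = −(3^0 · 8); the sign does not affect v_p). Step 3 — |x − y|_3 = 3^{0} = 1.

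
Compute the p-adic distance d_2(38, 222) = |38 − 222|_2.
d_2(38, 222) = 1/8

Step 1 — x − y = 38 − 222 = -184. Step 2 — v_2(-184) = 3 (factor: -184 = −(2^3 · 23); the sign does not affect v_p). Step 3 — |x − y|_2 = 2^{-3} = 1/8.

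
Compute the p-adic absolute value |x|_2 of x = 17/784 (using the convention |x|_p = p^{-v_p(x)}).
|17/784|_2 = 16

Step 1 — compute v_2(x) by factoring powers of 2 out of the numerator and denominator: v_2(17/784) = -4. Step 2 — apply |x|_p = p^{-v_p(x)} = 2^{4} = 16.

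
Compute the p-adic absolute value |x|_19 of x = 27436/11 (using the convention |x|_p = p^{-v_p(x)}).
|27436/11|_19 = 1/6859

Step 1 — compute v_19(x) by factoring powers of 19 out of the numerator and denominator: v_19(27436/11) = 3. Step 2 — apply |x|_p = p^{-v_p(x)} = 19^{-3} = 1/6859.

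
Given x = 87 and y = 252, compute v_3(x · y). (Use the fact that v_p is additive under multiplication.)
v_3(21924) = 3

v_p(x) = 1 (factor: 87 = 3^1 · 29); v_p(y) = 2 (factor: 252 = 3^2 · 28). Additivity: v_p(xy) = v_p(x) + v_p(y) = 1 + 2 = 3. (Direct check: xy = 21924 = 3^3 · (812).)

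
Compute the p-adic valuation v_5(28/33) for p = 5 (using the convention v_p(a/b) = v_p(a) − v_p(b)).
v_5(28/33) = 0

Factor powers of 5 from the numerator and denominator of the reduced fraction: 28 = 5^0 · 28 and 33 = 5^0 · 33. Apply v_p(a/b) = v_p(a) − v_p(b): v_5(28/33) = 0 − 0 = 0.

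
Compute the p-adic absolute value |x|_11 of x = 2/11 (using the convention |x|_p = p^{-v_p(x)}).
|2/11|_11 = 11

Step 1 — compute v_11(x) by factoring powers of 11 out of the numerator and denominator: v_11(2/11) = -1. Step 2 — apply |x|_p = p^{-v_p(x)} = 11^{1} = 11.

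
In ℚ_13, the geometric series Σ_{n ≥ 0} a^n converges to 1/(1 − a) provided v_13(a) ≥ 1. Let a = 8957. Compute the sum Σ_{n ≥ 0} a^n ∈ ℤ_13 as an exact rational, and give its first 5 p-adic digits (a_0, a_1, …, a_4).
Σ a^n = 1/(1 − a) = -1/8956;  first 5 digits = (1, 0, 1, 4, 1)

v_13(a) = 2 ≥ 1, so the series converges in ℤ_13 to 1/(1 − a) = 1/(1 − 8957) = -1/8956. Expand this rational in ℤ_13: compute digits iteratively via d_i = x_i mod 13, x_{i+1} = (x_i − d_i)/13. The first 5 digits are (1, 0, 1, 4, 1).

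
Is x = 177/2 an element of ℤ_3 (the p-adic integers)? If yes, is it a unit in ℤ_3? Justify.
x ∈ ℤ_3 but not a unit; v_3(x) = 1 > 0

ℤ_3 = {x ∈ ℚ_3 : v_3(x) ≥ 0} and ℤ_3^× = {x ∈ ℤ_3 : v_3(x) = 0}. Here v_3(177/2) = v_3(num) − v_3(den) = 1; compare against these criteria.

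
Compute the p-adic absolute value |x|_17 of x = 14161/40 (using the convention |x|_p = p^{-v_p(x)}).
|14161/40|_17 = 1/289

Step 1 — compute v_17(x) by factoring powers of 17 out of the numerator and denominator: v_17(14161/40) = 2. Step 2 — apply |x|_p = p^{-v_p(x)} = 17^{-2} = 1/289.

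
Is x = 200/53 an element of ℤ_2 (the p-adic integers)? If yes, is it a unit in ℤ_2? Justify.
x ∈ ℤ_2 but not a unit; v_2(x) = 3 > 0

ℤ_2 = {x ∈ ℚ_2 : v_2(x) ≥ 0} and ℤ_2^× = {x ∈ ℤ_2 : v_2(x) = 0}. Here v_2(200/53) = v_2(num) − v_2(den) = 3; compare against these criteria.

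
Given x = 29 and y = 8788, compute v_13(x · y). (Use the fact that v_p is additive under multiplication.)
v_13(254852) = 3

v_p(x) = 0 (factor: 29 = 13^0 · 29); v_p(y) = 3 (factor: 8788 = 13^3 · 4). Additivity: v_p(xy) = v_p(x) + v_p(y) = 0 + 3 = 3. (Direct check: xy = 254852 = 13^3 · (116).)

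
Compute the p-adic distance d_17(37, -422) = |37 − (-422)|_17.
d_17(37, -422) = 1/17

Step 1 — x − y = 37 − (-422) = 459. Step 2 — v_17(459) = 1 (factor: 459 = (17^1 · 27); the sign does not affect v_p). Step 3 — |x − y|_17 = 17^{-1} = 1/17.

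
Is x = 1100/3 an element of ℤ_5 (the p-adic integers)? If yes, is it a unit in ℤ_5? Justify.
x ∈ ℤ_5 but not a unit; v_5(x) = 2 > 0

ℤ_5 = {x ∈ ℚ_5 : v_5(x) ≥ 0} and ℤ_5^× = {x ∈ ℤ_5 : v_5(x) = 0}. Here v_5(1100/3) = v_5(num) − v_5(den) = 2; compare against these criteria.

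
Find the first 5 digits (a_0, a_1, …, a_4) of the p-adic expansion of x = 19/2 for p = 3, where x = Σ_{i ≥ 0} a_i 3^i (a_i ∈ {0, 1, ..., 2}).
(a_0, …, a_4) = (2, 1, 2, 1, 1)

v_3(19/2) = 0 (numerator and denominator both coprime to 3), so x ∈ ℤ_3^×. Compute digits iteratively via a_i = x_i mod 3, x_{i+1} = (x_i − a_i)/3, with x_0 = x:
  x_0 = 19/2;  a_0 = 2;  x_1 = (x_0 − 2)/3 = 5/2
  x_1 = 5/2;  a_1 = 1;  x_2 = (x_1 − 1)/3 = 1/2
  x_2 = 1/2;  a_2 = 2;  x_3 = (x_2 − 2)/3 = -1/2
  x_3 = -1/2;  a_3 = 1;  x_4 = (x_3 − 1)/3 = -1/2
  x_4 = -1/2;  a_4 = 1;  x_5 = (x_4 − 1)/3 = -1/2
Digits: (2, 1, 2, 1, 1).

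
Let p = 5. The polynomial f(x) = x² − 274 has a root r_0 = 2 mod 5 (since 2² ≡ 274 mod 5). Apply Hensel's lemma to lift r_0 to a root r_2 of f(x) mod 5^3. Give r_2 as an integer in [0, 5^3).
r_2 = 32 (mod 125)

Hensel's recurrence: r_{i+1} = r_i − f(r_i)·(f′(r_i))^{-1} mod 5^{i+2}, with f′(x) = 2x. Iterate:
  r_0 = 2 (mod 5)
  r_1 = 7 (mod 25)
  r_2 = 32 (mod 125)
Final: r_2 = 32, and one checks f(r_2) ≡ 0 mod 5^3.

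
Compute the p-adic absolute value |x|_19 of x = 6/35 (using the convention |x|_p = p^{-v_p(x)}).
|6/35|_19 = 1

Step 1 — compute v_19(x) by factoring powers of 19 out of the numerator and denominator: v_19(6/35) = 0. Step 2 — apply |x|_p = p^{-v_p(x)} = 19^{0} = 1.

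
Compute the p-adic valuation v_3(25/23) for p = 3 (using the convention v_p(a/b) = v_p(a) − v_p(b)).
v_3(25/23) = 0

Factor powers of 3 from the numerator and denominator of the reduced fraction: 25 = 3^0 · 25 and 23 = 3^0 · 23. Apply v_p(a/b) = v_p(a) − v_p(b): v_3(25/23) = 0 − 0 = 0.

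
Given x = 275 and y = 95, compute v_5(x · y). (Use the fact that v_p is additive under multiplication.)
v_5(26125) = 3

v_p(x) = 2 (factor: 275 = 5^2 · 11); v_p(y) = 1 (factor: 95 = 5^1 · 19). Additivity: v_p(xy) = v_p(x) + v_p(y) = 2 + 1 = 3. (Direct check: xy = 26125 = 5^3 · (209).)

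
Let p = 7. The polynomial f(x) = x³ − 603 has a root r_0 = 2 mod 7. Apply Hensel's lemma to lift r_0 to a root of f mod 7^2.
r_1 = 23 (mod 49)

Hensel: r_{i+1} = r_i − f(r_i)/f′(r_i) mod 7^{i+2}, where f′(x) = 3x². Iterate:
  r_0 = 2 (mod 7)
  r_1 = 23 (mod 49)
Final: r = 23 with f(r) ≡ 0 mod 7^2.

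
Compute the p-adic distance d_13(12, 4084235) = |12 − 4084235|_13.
d_13(12, 4084235) = 1/371293

Step 1 — x − y = 12 − 4084235 = -4084223. Step 2 — v_13(-4084223) = 5 (factor: -4084223 = −(13^5 · 11); the sign does not affect v_p). Step 3 — |x − y|_13 = 13^{-5} = 1/371293.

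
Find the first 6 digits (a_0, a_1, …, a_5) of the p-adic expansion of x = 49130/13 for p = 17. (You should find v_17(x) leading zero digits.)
(a_0, …, a_5) = (0, 0, 0, 6, 1, 13)

v_17(49130/13) = 3, so a_0 = ... = a_2 = 0. Factor out: x = 17^3 · u with u = 10/13 a unit in ℤ_17. Expand u iteratively via a_{v+i} = u_i mod 17, u_{i+1} = (u_i − a_{v+i})/17:
  u_0 = 10/13;  a_3 = 6;  u_1 = (u_0 − 6)/17 = -4/13
  u_1 = -4/13;  a_4 = 1;  u_2 = (u_1 − 1)/17 = -1/13
  u_2 = -1/13;  a_5 = 13;  u_3 = (u_2 − 13)/17 = -10/13
Digits: (0, 0, 0, 6, 1, 13).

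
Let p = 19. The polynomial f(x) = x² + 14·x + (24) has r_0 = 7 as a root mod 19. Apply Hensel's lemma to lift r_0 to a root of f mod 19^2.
r_1 = 349 (mod 361)

Hensel: r_{i+1} = r_i − f(r_i)·(f′(r_i))^{-1} mod 19^{i+2}, f′(x) = 2x + 14. Iterate:
  r_0 = 7 (mod 19)
  r_1 = 349 (mod 361)
Final: r = 349 satisfies f(r) ≡ 0 mod 19^2.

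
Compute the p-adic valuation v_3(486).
v_3(486) = 5

v_3(n) is the largest exponent k such that 3^k divides n. Factor out: 486 = 3^5 · 2. (Sign doesn't affect v_p.) So v_3(486) = 5.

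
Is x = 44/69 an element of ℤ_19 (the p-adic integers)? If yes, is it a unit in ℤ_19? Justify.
x ∈ ℤ_19^× (unit); v_19(x) = 0

ℤ_19 = {x ∈ ℚ_19 : v_19(x) ≥ 0} and ℤ_19^× = {x ∈ ℤ_19 : v_19(x) = 0}. Here v_19(44/69) = v_19(num) − v_19(den) = 0; compare against these criteria.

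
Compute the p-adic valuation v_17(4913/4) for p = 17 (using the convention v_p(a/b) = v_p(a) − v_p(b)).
v_17(4913/4) = 3

Factor powers of 17 from the numerator and denominator of the reduced fraction: 4913 = 17^3 · 1 and 4 = 17^0 · 4. Apply v_p(a/b) = v_p(a) − v_p(b): v_17(4913/4) = 3 − 0 = 3.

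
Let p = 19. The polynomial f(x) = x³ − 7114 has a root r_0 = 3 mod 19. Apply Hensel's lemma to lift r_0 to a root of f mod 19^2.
r_1 = 212 (mod 361)

Hensel: r_{i+1} = r_i − f(r_i)/f′(r_i) mod 19^{i+2}, where f′(x) = 3x². Iterate:
  r_0 = 3 (mod 19)
  r_1 = 212 (mod 361)
Final: r = 212 with f(r) ≡ 0 mod 19^2.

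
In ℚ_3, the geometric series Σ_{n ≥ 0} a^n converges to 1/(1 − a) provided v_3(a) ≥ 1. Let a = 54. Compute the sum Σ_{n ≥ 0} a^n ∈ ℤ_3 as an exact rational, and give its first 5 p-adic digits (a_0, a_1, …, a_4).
Σ a^n = 1/(1 − a) = -1/53;  first 5 digits = (1, 0, 0, 2, 0)

v_3(a) = 3 ≥ 1, so the series converges in ℤ_3 to 1/(1 − a) = 1/(1 − 54) = -1/53. Expand this rational in ℤ_3: compute digits iteratively via d_i = x_i mod 3, x_{i+1} = (x_i − d_i)/3. The first 5 digits are (1, 0, 0, 2, 0).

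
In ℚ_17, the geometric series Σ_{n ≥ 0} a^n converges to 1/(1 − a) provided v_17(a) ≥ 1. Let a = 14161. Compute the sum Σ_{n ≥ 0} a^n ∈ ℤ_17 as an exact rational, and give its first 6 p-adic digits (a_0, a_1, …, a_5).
Σ a^n = 1/(1 − a) = -1/14160;  first 6 digits = (1, 0, 15, 2, 4, 5)

v_17(a) = 2 ≥ 1, so the series converges in ℤ_17 to 1/(1 − a) = 1/(1 − 14161) = -1/14160. Expand this rational in ℤ_17: compute digits iteratively via d_i = x_i mod 17, x_{i+1} = (x_i − d_i)/17. The first 6 digits are (1, 0, 15, 2, 4, 5).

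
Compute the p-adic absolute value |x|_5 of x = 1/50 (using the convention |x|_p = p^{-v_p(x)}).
|1/50|_5 = 25

Step 1 — compute v_5(x) by factoring powers of 5 out of the numerator and denominator: v_5(1/50) = -2. Step 2 — apply |x|_p = p^{-v_p(x)} = 5^{2} = 25.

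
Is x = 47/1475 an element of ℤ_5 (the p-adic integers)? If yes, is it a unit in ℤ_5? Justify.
x ∉ ℤ_5 (v_5(x) = -2 < 0)

ℤ_5 = {x ∈ ℚ_5 : v_5(x) ≥ 0} and ℤ_5^× = {x ∈ ℤ_5 : v_5(x) = 0}. Here v_5(47/1475) = v_5(num) − v_5(den) = -2; compare against these criteria.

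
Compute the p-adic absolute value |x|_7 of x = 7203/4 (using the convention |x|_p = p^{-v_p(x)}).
|7203/4|_7 = 1/2401

Step 1 — compute v_7(x) by factoring powers of 7 out of the numerator and denominator: v_7(7203/4) = 4. Step 2 — apply |x|_p = p^{-v_p(x)} = 7^{-4} = 1/2401.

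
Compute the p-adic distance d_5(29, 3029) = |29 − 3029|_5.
d_5(29, 3029) = 1/125

Step 1 — x − y = 29 − 3029 = -3000. Step 2 — v_5(-3000) = 3 (factor: -3000 = −(5^3 · 24); the sign does not affect v_p). Step 3 — |x − y|_5 = 5^{-3} = 1/125.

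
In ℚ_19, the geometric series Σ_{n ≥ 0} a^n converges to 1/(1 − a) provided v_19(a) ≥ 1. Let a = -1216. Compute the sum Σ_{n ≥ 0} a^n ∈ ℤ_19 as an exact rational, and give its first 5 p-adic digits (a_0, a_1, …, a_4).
Σ a^n = 1/(1 − a) = 1/1217;  first 5 digits = (1, 12, 7, 5, 15)

v_19(a) = 1 ≥ 1, so the series converges in ℤ_19 to 1/(1 − a) = 1/(1 − (-1216)) = 1/1217. Expand this rational in ℤ_19: compute digits iteratively via d_i = x_i mod 19, x_{i+1} = (x_i − d_i)/19. The first 5 digits are (1, 12, 7, 5, 15).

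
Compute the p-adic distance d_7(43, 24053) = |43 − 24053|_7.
d_7(43, 24053) = 1/2401

Step 1 — x − y = 43 − 24053 = -24010. Step 2 — v_7(-24010) = 4 (factor: -24010 = −(7^4 · 10); the sign does not affect v_p). Step 3 — |x − y|_7 = 7^{-4} = 1/2401.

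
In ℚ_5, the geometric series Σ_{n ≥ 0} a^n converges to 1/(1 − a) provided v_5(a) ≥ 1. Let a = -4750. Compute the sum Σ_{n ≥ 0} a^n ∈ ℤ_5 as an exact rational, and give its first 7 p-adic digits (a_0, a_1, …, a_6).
Σ a^n = 1/(1 − a) = 1/4751;  first 7 digits = (1, 0, 0, 2, 2, 3, 3)

v_5(a) = 3 ≥ 1, so the series converges in ℤ_5 to 1/(1 − a) = 1/(1 − (-4750)) = 1/4751. Expand this rational in ℤ_5: compute digits iteratively via d_i = x_i mod 5, x_{i+1} = (x_i − d_i)/5. The first 7 digits are (1, 0, 0, 2, 2, 3, 3).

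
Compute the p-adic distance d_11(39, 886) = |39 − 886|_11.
d_11(39, 886) = 1/121

Step 1 — x − y = 39 − 886 = -847. Step 2 — v_11(-847) = 2 (factor: -847 = −(11^2 · 7); the sign does not affect v_p). Step 3 — |x − y|_11 = 11^{-2} = 1/121.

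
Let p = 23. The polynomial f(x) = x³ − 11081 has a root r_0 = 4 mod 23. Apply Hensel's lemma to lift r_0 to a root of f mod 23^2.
r_1 = 487 (mod 529)

Hensel: r_{i+1} = r_i − f(r_i)/f′(r_i) mod 23^{i+2}, where f′(x) = 3x². Iterate:
  r_0 = 4 (mod 23)
  r_1 = 487 (mod 529)
Final: r = 487 with f(r) ≡ 0 mod 23^2.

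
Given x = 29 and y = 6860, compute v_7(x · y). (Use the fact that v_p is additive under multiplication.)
v_7(198940) = 3

v_p(x) = 0 (factor: 29 = 7^0 · 29); v_p(y) = 3 (factor: 6860 = 7^3 · 20). Additivity: v_p(xy) = v_p(x) + v_p(y) = 0 + 3 = 3. (Direct check: xy = 198940 = 7^3 · (580).)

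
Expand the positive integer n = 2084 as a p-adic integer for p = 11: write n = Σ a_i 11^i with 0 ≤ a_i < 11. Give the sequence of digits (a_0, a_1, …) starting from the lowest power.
(a_0, a_1, …) = (5, 2, 6, 1)

Repeated division by 11 gives the digits low-to-high: 2084 = 5 + 2·11^1 + 6·11^2 + 1·11^3. Digit sequence: (5, 2, 6, 1).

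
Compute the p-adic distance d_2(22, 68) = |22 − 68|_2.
d_2(22, 68) = 1/2

Step 1 — x − y = 22 − 68 = -46. Step 2 — v_2(-46) = 1 (factor: -46 = −(2^1 · 23); the sign does not affect v_p). Step 3 — |x − y|_2 = 2^{-1} = 1/2.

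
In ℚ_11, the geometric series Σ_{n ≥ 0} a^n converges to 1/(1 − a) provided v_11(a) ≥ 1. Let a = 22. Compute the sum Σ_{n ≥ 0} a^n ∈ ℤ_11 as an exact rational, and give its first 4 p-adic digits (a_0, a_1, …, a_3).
Σ a^n = 1/(1 − a) = -1/21;  first 4 digits = (1, 2, 4, 8)

v_11(a) = 1 ≥ 1, so the series converges in ℤ_11 to 1/(1 − a) = 1/(1 − 22) = -1/21. Expand this rational in ℤ_11: compute digits iteratively via d_i = x_i mod 11, x_{i+1} = (x_i − d_i)/11. The first 4 digits are (1, 2, 4, 8).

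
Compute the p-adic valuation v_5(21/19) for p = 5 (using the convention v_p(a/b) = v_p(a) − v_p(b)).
v_5(21/19) = 0

Factor powers of 5 from the numerator and denominator of the reduced fraction: 21 = 5^0 · 21 and 19 = 5^0 · 19. Apply v_p(a/b) = v_p(a) − v_p(b): v_5(21/19) = 0 − 0 = 0.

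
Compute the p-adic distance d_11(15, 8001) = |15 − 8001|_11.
d_11(15, 8001) = 1/1331

Step 1 — x − y = 15 − 8001 = -7986. Step 2 — v_11(-7986) = 3 (factor: -7986 = −(11^3 · 6); the sign does not affect v_p). Step 3 — |x − y|_11 = 11^{-3} = 1/1331.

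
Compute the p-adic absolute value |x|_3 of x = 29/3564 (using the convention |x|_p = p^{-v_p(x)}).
|29/3564|_3 = 81

Step 1 — compute v_3(x) by factoring powers of 3 out of the numerator and denominator: v_3(29/3564) = -4. Step 2 — apply |x|_p = p^{-v_p(x)} = 3^{4} = 81.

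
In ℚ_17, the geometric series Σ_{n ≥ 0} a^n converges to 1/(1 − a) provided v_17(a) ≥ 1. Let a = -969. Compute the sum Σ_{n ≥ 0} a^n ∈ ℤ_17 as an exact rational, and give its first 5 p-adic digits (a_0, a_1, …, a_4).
Σ a^n = 1/(1 − a) = 1/970;  first 5 digits = (1, 11, 15, 8, 1)

v_17(a) = 1 ≥ 1, so the series converges in ℤ_17 to 1/(1 − a) = 1/(1 − (-969)) = 1/970. Expand this rational in ℤ_17: compute digits iteratively via d_i = x_i mod 17, x_{i+1} = (x_i − d_i)/17. The first 5 digits are (1, 11, 15, 8, 1).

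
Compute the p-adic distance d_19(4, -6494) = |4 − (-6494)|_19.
d_19(4, -6494) = 1/361

Step 1 — x − y = 4 − (-6494) = 6498. Step 2 — v_19(6498) = 2 (factor: 6498 = (19^2 · 18); the sign does not affect v_p). Step 3 — |x − y|_19 = 19^{-2} = 1/361.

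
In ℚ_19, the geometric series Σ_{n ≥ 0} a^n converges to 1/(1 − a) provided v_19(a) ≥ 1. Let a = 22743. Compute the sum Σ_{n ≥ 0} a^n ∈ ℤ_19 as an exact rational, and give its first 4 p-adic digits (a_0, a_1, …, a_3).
Σ a^n = 1/(1 − a) = -1/22742;  first 4 digits = (1, 0, 6, 3)

v_19(a) = 2 ≥ 1, so the series converges in ℤ_19 to 1/(1 − a) = 1/(1 − 22743) = -1/22742. Expand this rational in ℤ_19: compute digits iteratively via d_i = x_i mod 19, x_{i+1} = (x_i − d_i)/19. The first 4 digits are (1, 0, 6, 3).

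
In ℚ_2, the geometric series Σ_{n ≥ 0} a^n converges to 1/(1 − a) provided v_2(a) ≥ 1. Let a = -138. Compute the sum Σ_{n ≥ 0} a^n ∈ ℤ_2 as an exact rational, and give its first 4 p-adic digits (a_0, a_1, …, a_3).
Σ a^n = 1/(1 − a) = 1/139;  first 4 digits = (1, 1, 0, 0)

v_2(a) = 1 ≥ 1, so the series converges in ℤ_2 to 1/(1 − a) = 1/(1 − (-138)) = 1/139. Expand this rational in ℤ_2: compute digits iteratively via d_i = x_i mod 2, x_{i+1} = (x_i − d_i)/2. The first 4 digits are (1, 1, 0, 0).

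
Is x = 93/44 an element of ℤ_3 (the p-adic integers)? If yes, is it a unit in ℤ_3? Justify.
x ∈ ℤ_3 but not a unit; v_3(x) = 1 > 0

ℤ_3 = {x ∈ ℚ_3 : v_3(x) ≥ 0} and ℤ_3^× = {x ∈ ℤ_3 : v_3(x) = 0}. Here v_3(93/44) = v_3(num) − v_3(den) = 1; compare against these criteria.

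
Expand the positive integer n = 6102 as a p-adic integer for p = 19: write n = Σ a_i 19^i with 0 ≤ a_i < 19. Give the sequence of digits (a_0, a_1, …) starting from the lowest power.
(a_0, a_1, …) = (3, 17, 16)

Repeated division by 19 gives the digits low-to-high: 6102 = 3 + 17·19^1 + 16·19^2. Digit sequence: (3, 17, 16).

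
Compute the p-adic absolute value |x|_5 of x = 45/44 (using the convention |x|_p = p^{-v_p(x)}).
|45/44|_5 = 1/5

Step 1 — compute v_5(x) by factoring powers of 5 out of the numerator and denominator: v_5(45/44) = 1. Step 2 — apply |x|_p = p^{-v_p(x)} = 5^{-1} = 1/5.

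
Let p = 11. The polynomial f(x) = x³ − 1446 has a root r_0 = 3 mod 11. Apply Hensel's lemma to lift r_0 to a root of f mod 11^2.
r_1 = 69 (mod 121)

Hensel: r_{i+1} = r_i − f(r_i)/f′(r_i) mod 11^{i+2}, where f′(x) = 3x². Iterate:
  r_0 = 3 (mod 11)
  r_1 = 69 (mod 121)
Final: r = 69 with f(r) ≡ 0 mod 11^2.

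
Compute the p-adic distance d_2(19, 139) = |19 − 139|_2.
d_2(19, 139) = 1/8

Step 1 — x − y = 19 − 139 = -120. Step 2 — v_2(-120) = 3 (factor: -120 = −(2^3 · 15); the sign does not affect v_p). Step 3 — |x − y|_2 = 2^{-3} = 1/8.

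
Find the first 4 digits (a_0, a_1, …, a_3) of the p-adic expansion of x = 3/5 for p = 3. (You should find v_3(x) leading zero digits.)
(a_0, …, a_3) = (0, 2, 0, 1)

v_3(3/5) = 1, so a_0 = ... = a_0 = 0. Factor out: x = 3^1 · u with u = 1/5 a unit in ℤ_3. Expand u iteratively via a_{v+i} = u_i mod 3, u_{i+1} = (u_i − a_{v+i})/3:
  u_0 = 1/5;  a_1 = 2;  u_1 = (u_0 − 2)/3 = -3/5
  u_1 = -3/5;  a_2 = 0;  u_2 = (u_1 − 0)/3 = -1/5
  u_2 = -1/5;  a_3 = 1;  u_3 = (u_2 − 1)/3 = -2/5
Digits: (0, 2, 0, 1).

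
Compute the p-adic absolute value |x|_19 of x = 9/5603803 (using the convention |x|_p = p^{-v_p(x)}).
|9/5603803|_19 = 130321

Step 1 — compute v_19(x) by factoring powers of 19 out of the numerator and denominator: v_19(9/5603803) = -4. Step 2 — apply |x|_p = p^{-v_p(x)} = 19^{4} = 130321.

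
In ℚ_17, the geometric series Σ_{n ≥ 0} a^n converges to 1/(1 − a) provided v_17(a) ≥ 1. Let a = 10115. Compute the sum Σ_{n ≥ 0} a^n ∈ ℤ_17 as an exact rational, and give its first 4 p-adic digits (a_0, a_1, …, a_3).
Σ a^n = 1/(1 − a) = -1/10114;  first 4 digits = (1, 0, 1, 2)

v_17(a) = 2 ≥ 1, so the series converges in ℤ_17 to 1/(1 − a) = 1/(1 − 10115) = -1/10114. Expand this rational in ℤ_17: compute digits iteratively via d_i = x_i mod 17, x_{i+1} = (x_i − d_i)/17. The first 4 digits are (1, 0, 1, 2).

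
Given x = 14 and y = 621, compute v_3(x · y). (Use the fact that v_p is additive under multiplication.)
v_3(8694) = 3

v_p(x) = 0 (factor: 14 = 3^0 · 14); v_p(y) = 3 (factor: 621 = 3^3 · 23). Additivity: v_p(xy) = v_p(x) + v_p(y) = 0 + 3 = 3. (Direct check: xy = 8694 = 3^3 · (322).)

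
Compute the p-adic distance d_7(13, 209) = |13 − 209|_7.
d_7(13, 209) = 1/49

Step 1 — x − y = 13 − 209 = -196. Step 2 — v_7(-196) = 2 (factor: -196 = −(7^2 · 4); the sign does not affect v_p). Step 3 — |x − y|_7 = 7^{-2} = 1/49.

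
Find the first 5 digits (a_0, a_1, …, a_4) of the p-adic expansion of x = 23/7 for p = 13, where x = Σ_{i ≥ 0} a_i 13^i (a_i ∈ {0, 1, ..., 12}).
(a_0, …, a_4) = (7, 9, 3, 9, 3)

v_13(23/7) = 0 (numerator and denominator both coprime to 13), so x ∈ ℤ_13^×. Compute digits iteratively via a_i = x_i mod 13, x_{i+1} = (x_i − a_i)/13, with x_0 = x:
  x_0 = 23/7;  a_0 = 7;  x_1 = (x_0 − 7)/13 = -2/7
  x_1 = -2/7;  a_1 = 9;  x_2 = (x_1 − 9)/13 = -5/7
  x_2 = -5/7;  a_2 = 3;  x_3 = (x_2 − 3)/13 = -2/7
  x_3 = -2/7;  a_3 = 9;  x_4 = (x_3 − 9)/13 = -5/7
  x_4 = -5/7;  a_4 = 3;  x_5 = (x_4 − 3)/13 = -2/7
Digits: (7, 9, 3, 9, 3).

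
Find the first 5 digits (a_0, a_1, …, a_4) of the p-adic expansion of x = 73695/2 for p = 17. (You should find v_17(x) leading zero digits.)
(a_0, …, a_4) = (0, 0, 0, 16, 8)

v_17(73695/2) = 3, so a_0 = ... = a_2 = 0. Factor out: x = 17^3 · u with u = 15/2 a unit in ℤ_17. Expand u iteratively via a_{v+i} = u_i mod 17, u_{i+1} = (u_i − a_{v+i})/17:
  u_0 = 15/2;  a_3 = 16;  u_1 = (u_0 − 16)/17 = -1/2
  u_1 = -1/2;  a_4 = 8;  u_2 = (u_1 − 8)/17 = -1/2
Digits: (0, 0, 0, 16, 8).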